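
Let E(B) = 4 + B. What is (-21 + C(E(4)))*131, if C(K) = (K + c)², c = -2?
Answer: 1965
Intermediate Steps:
C(K) = (-2 + K)² (C(K) = (K - 2)² = (-2 + K)²)
(-21 + C(E(4)))*131 = (-21 + (-2 + (4 + 4))²)*131 = (-21 + (-2 + 8)²)*131 = (-21 + 6²)*131 = (-21 + 36)*131 = 15*131 = 1965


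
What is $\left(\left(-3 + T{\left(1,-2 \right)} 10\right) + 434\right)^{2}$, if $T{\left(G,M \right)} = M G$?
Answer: $168921$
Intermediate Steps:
$T{\left(G,M \right)} = G M$
$\left(\left(-3 + T{\left(1,-2 \right)} 10\right) + 434\right)^{2} = \left(\left(-3 + 1 \left(-2\right) 10\right) + 434\right)^{2} = \left(\left(-3 - 20\right) + 434\right)^{2} = \left(-23 + 434\right)^{2} = 411^{2} = 168921$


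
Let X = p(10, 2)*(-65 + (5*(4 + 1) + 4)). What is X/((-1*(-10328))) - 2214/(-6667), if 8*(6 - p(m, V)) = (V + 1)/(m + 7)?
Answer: 728668089/2341130384 ≈ 0.31125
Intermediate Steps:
p(m, V) = 6 - (1 + V)/(8*(7 + m)) (p(m, V) = 6 - (V + 1)/(8*(m + 7)) = 6 - (1 + V)/(8*(7 + m)))
X = -7317/34 (X = ((335 - 1*2 + 48*10)/(8*(7 + 10)))*(-65 + (5*(4 + 1) + 4)) = ((⅛)*(335 - 2 + 480)/17)*(-65 + (5*5 + 4)) = ((⅛)*(1/17)*813)*(-65 + (25 + 4)) = 813*(-65 + 29)/136 = (813/136)*(-36) = -7317/34 ≈ -215.21)
X/((-1*(-10328))) - 2214/(-6667) = -7317/(34*((-1*(-10328)))) - 2214/(-6667) = -7317/34/10328 - 2214*(-1/6667) = -7317/34*1/10328 + 2214/6667 = -7317/351152 + 2214/6667 = 728668089/2341130384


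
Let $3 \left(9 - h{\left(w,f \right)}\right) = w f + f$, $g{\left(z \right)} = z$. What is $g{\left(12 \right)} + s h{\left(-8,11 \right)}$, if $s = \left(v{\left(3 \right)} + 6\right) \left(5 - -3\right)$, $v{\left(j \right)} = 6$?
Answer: $3340$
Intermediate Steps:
$h{\left(w,f \right)} = 9 - \frac{f}{3} - \frac{f w}{3}$ ($h{\left(w,f \right)} = 9 - \frac{w f + f}{3} = 9 - \frac{f w + f}{3} = 9 - \frac{f + f w}{3} = 9 - \left(\frac{f}{3} + \frac{f w}{3}\right) = 9 - \frac{f}{3} - \frac{f w}{3}$)
$s = 96$ ($s = \left(6 + 6\right) \left(5 - -3\right) = 12 \left(5 + 3\right) = 12 \cdot 8 = 96$)
$g{\left(12 \right)} + s h{\left(-8,11 \right)} = 12 + 96 \left(9 - \frac{11}{3} - \frac{11}{3} \left(-8\right)\right) = 12 + 96 \left(9 - \frac{11}{3} + \frac{88}{3}\right) = 12 + 96 \cdot \frac{104}{3} = 12 + 3328 = 3340$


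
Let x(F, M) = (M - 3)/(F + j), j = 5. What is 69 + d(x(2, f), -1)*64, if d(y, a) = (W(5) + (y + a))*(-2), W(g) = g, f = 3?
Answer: -443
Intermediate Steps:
x(F, M) = (-3 + M)/(5 + F) (x(F, M) = (M - 3)/(F + 5) = (-3 + M)/(5 + F))
d(y, a) = -10 - 2*a - 2*y (d(y, a) = (5 + (y + a))*(-2) = (5 + (a + y))*(-2) = (5 + a + y)*(-2) = -10 - 2*a - 2*y)
69 + d(x(2, f), -1)*64 = 69 + (-10 - 2*(-1) - 2*(-3 + 3)/(5 + 2))*64 = 69 + (-10 + 2 - 2*0/7)*64 = 69 + (-10 + 2 - 2*0)*64 = 69 + (-10 + 2 + 0)*64 = 69 - 8*64 = 69 - 512 = -443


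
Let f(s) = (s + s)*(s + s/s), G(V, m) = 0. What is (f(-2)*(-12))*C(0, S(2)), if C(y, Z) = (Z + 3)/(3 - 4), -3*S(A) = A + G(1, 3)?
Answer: 112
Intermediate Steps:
S(A) = -A/3 (S(A) = -(A + 0)/3 = -A/3)
f(s) = 2*s*(1 + s) (f(s) = (2*s)*(s + 1) = (2*s)*(1 + s) = 2*s*(1 + s))
C(y, Z) = -3 - Z (C(y, Z) = (3 + Z)/(-1) = (3 + Z)*(-1) = -3 - Z)
(f(-2)*(-12))*C(0, S(2)) = ((2*(-2)*(1 - 2))*(-12))*(-3 - (-1)*2/3) = ((2*(-2)*(-1))*(-12))*(-3 - 1*(-2/3)) = (4*(-12))*(-3 + 2/3) = -48*(-7/3) = 112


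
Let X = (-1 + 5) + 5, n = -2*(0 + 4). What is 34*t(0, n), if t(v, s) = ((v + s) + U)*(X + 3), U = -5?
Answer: -5304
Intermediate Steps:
n = -8 (n = -2*4 = -8)
X = 9 (X = 4 + 5 = 9)
t(v, s) = -60 + 12*s + 12*v (t(v, s) = ((v + s) - 5)*(9 + 3) = ((s + v) - 5)*12 = (-5 + s + v)*12 = -60 + 12*s + 12*v)
34*t(0, n) = 34*(-60 + 12*(-8) + 12*0) = 34*(-60 - 96 + 0) = 34*(-156) = -5304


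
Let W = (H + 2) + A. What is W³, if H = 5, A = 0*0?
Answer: 343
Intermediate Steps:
A = 0
W = 7 (W = (5 + 2) + 0 = 7 + 0 = 7)
W³ = 7³ = 343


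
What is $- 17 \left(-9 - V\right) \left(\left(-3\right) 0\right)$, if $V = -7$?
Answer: $0$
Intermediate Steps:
$- 17 \left(-9 - V\right) \left(\left(-3\right) 0\right) = - 17 \left(-9 - -7\right) \left(\left(-3\right) 0\right) = - 17 \left(-9 + 7\right) 0 = \left(-17\right) \left(-2\right) 0 = 34 \cdot 0 = 0$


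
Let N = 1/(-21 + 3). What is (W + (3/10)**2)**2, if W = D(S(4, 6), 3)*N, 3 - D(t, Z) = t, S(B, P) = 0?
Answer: 529/90000 ≈ 0.0058778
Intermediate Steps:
D(t, Z) = 3 - t
N = -1/18 (N = 1/(-18) = -1/18 ≈ -0.055556)
W = -1/6 (W = (3 - 1*0)*(-1/18) = (3 + 0)*(-1/18) = 3*(-1/18) = -1/6 ≈ -0.16667)
(W + (3/10)**2)**2 = (-1/6 + (3/10)**2)**2 = (-1/6 + 9/100)**2 = (-23/300)**2 = 529/90000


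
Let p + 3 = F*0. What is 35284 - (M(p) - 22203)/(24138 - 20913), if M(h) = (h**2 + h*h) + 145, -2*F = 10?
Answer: 22762588/645 ≈ 35291.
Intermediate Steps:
F = -5 (F = -1/2*10 = -5)
p = -3 (p = -3 - 5*0 = -3 + 0 = -3)
M(h) = 145 + 2*h**2 (M(h) = (h**2 + h**2) + 145 = 2*h**2 + 145 = 145 + 2*h**2)
35284 - (M(p) - 22203)/(24138 - 20913) = 35284 - ((145 + 2*(-3)**2) - 22203)/(24138 - 20913) = 35284 - ((145 + 2*9) - 22203)/3225 = 35284 - ((145 + 18) - 22203)/3225 = 35284 - (163 - 22203)/3225 = 35284 - (-22040)/3225 = 35284 - 1*(-4408/645) = 35284 + 4408/645 = 22762588/645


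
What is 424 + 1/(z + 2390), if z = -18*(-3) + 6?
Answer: 1038801/2450 ≈ 424.00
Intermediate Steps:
z = 60 (z = 54 + 6 = 60)
424 + 1/(z + 2390) = 424 + 1/(60 + 2390) = 424 + 1/2450 = 1038801/2450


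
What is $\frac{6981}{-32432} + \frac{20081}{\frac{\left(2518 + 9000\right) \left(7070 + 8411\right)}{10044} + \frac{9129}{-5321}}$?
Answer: $\frac{828927720611259}{904945001354416} \approx 0.916$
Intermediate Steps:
$\frac{6981}{-32432} + \frac{20081}{\frac{\left(2518 + 9000\right) \left(7070 + 8411\right)}{10044} + \frac{9129}{-5321}} = 6981 \left(- \frac{1}{32432}\right) + \frac{20081}{11518 \cdot 15481 \cdot \frac{1}{10044} + 9129 \left(- \frac{1}{5321}\right)} = - \frac{6981}{32432} + \frac{20081}{178310158 \cdot \frac{1}{10044} - \frac{537}{313}} = - \frac{6981}{32432} + \frac{20081}{\frac{89155079}{5022} - \frac{537}{313}} = - \frac{6981}{32432} + \frac{20081}{\frac{27902842913}{1571886}} = - \frac{6981}{32432} + 20081 \cdot \frac{1571886}{27902842913} = - \frac{6981}{32432} + \frac{31565042766}{27902842913} = \frac{828927720611259}{904945001354416}$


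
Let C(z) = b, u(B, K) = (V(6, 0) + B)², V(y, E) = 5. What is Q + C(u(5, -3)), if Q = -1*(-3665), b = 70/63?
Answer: 32995/9 ≈ 3666.1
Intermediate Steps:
b = 10/9 (b = 70*(1/63) = 10/9 ≈ 1.1111)
u(B, K) = (5 + B)²
C(z) = 10/9
Q = 3665
Q + C(u(5, -3)) = 3665 + 10/9 = 32995/9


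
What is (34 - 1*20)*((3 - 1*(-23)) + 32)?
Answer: 812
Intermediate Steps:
(34 - 1*20)*((3 - 1*(-23)) + 32) = (34 - 20)*((3 + 23) + 32) = 14*(26 + 32) = 14*58 = 812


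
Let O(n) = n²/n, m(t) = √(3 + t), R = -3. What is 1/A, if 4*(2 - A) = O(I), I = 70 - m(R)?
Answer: -2/31 ≈ -0.064516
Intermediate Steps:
I = 70 (I = 70 - √(3 - 3) = 70 - √0 = 70 - 1*0 = 70 + 0 = 70)
O(n) = n
A = -31/2 (A = 2 - ¼*70 = 2 - 35/2 = -31/2 ≈ -15.500)
1/A = 1/(-31/2) = -2/31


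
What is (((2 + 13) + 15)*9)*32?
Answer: 8640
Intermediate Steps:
(((2 + 13) + 15)*9)*32 = ((15 + 15)*9)*32 = (30*9)*32 = 270*32 = 8640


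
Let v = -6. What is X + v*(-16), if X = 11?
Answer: 107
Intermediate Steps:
X + v*(-16) = 11 - 6*(-16) = 11 + 96 = 107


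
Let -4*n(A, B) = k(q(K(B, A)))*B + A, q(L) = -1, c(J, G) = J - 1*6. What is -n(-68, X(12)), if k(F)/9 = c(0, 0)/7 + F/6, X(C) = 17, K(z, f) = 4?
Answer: -3145/56 ≈ -56.161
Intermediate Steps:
c(J, G) = -6 + J (c(J, G) = J - 6 = -6 + J)
k(F) = -54/7 + 3*F/2 (k(F) = 9*((-6 + 0)/7 + F/6) = 9*(-6*1/7 + F*(1/6)) = 9*(-6/7 + F/6) = -54/7 + 3*F/2)
n(A, B) = -A/4 + 129*B/56 (n(A, B) = -((-54/7 + (3/2)*(-1))*B + A)/4 = -((-54/7 - 3/2)*B + A)/4 = -(-129*B/14 + A)/4 = -(A - 129*B/14)/4 = -A/4 + 129*B/56)
-n(-68, X(12)) = -(-1/4*(-68) + (129/56)*17) = -(17 + 2193/56) = -1*3145/56 = -3145/56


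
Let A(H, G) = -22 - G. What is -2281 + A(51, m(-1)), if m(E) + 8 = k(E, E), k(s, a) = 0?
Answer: -2295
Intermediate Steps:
m(E) = -8 (m(E) = -8 + 0 = -8)
-2281 + A(51, m(-1)) = -2281 + (-22 - 1*(-8)) = -2281 + (-22 + 8) = -2281 - 14 = -2295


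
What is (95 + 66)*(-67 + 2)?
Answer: -10465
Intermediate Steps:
(95 + 66)*(-67 + 2) = 161*(-65) = -10465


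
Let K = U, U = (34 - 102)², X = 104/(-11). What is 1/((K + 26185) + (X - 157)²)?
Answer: 121/7080450 ≈ 1.7089e-5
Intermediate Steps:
X = -104/11 (X = 104*(-1/11) = -104/11 ≈ -9.4545)
U = 4624 (U = (-68)² = 4624)
K = 4624
1/((K + 26185) + (X - 157)²) = 1/((4624 + 26185) + (-104/11 - 157)²) = 1/(30809 + (-1831/11)²) = 1/(30809 + 3352561/121) = 1/(7080450/121) = 121/7080450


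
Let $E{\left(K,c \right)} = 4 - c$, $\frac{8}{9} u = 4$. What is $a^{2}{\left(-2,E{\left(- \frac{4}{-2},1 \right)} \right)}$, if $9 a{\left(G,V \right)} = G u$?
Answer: $1$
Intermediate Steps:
$u = \frac{9}{2}$ ($u = \frac{9}{8} \cdot 4 = \frac{9}{2} \approx 4.5$)
$a{\left(G,V \right)} = \frac{G}{2}$ ($a{\left(G,V \right)} = \frac{G \frac{9}{2}}{9} = \frac{\frac{9}{2} G}{9} = \frac{G}{2}$)
$a^{2}{\left(-2,E{\left(- \frac{4}{-2},1 \right)} \right)} = \left(\frac{1}{2} \left(-2\right)\right)^{2} = \left(-1\right)^{2} = 1$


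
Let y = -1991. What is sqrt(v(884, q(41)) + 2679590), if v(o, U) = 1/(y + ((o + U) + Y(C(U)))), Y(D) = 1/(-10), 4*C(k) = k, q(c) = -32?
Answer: 4*sqrt(21730617591555)/11391 ≈ 1636.9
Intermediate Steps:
C(k) = k/4
Y(D) = -1/10
v(o, U) = 1/(-19911/10 + U + o) (v(o, U) = 1/(-1991 + ((o + U) - 1/10)) = 1/(-1991 + ((U + o) - 1/10)) = 1/(-1991 + (-1/10 + U + o)) = 1/(-19911/10 + U + o))
sqrt(v(884, q(41)) + 2679590) = sqrt(10/(-19911 + 10*(-32) + 10*884) + 2679590) = sqrt(10/(-19911 - 320 + 8840) + 2679590) = sqrt(10/(-11391) + 2679590) = sqrt(10*(-1/11391) + 2679590) = sqrt(-10/11391 + 2679590) = sqrt(30523209680/11391) = 4*sqrt(21730617591555)/11391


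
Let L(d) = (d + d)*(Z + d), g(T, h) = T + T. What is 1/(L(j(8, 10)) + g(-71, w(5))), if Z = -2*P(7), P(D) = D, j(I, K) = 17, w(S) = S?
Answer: -1/40 ≈ -0.025000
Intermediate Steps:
g(T, h) = 2*T
Z = -14 (Z = -2*7 = -14)
L(d) = 2*d*(-14 + d) (L(d) = (d + d)*(-14 + d) = (2*d)*(-14 + d) = 2*d*(-14 + d))
1/(L(j(8, 10)) + g(-71, w(5))) = 1/(2*17*(-14 + 17) + 2*(-71)) = 1/(2*17*3 - 142) = 1/(102 - 142) = 1/(-40) = -1/40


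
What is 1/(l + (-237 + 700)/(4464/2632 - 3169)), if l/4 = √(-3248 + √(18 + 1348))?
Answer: -1/(152327/1042043 - 4*I*√(3248 - √1366)) ≈ -2.8453e-6 - 0.0044118*I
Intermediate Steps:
l = 4*√(-3248 + √1366) (l = 4*√(-3248 + √(18 + 1348)) = 4*√(-3248 + √1366) ≈ 226.66*I)
1/(l + (-237 + 700)/(4464/2632 - 3169)) = 1/(4*√(-3248 + √1366) + (-237 + 700)/(4464/2632 - 3169)) = 1/(4*√(-3248 + √1366) + 463/(4464*(1/2632) - 3169)) = 1/(4*√(-3248 + √1366) + 463/(558/329 - 3169)) = 1/(4*√(-3248 + √1366) + 463/(-1042043/329)) = 1/(4*√(-3248 + √1366) + 463*(-329/1042043)) = 1/(4*√(-3248 + √1366) - 152327/1042043) = 1/(-152327/1042043 + 4*√(-3248 + √1366))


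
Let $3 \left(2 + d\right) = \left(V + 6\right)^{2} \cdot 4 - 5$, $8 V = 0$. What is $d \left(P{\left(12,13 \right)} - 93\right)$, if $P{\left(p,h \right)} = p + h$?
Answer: $- \frac{9044}{3} \approx -3014.7$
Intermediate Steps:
$V = 0$ ($V = \frac{1}{8} \cdot 0 = 0$)
$P{\left(p,h \right)} = h + p$
$d = \frac{133}{3}$ ($d = -2 + \frac{\left(0 + 6\right)^{2} \cdot 4 - 5}{3} = -2 + \frac{6^{2} \cdot 4 - 5}{3} = -2 + \frac{36 \cdot 4 - 5}{3} = -2 + \frac{144 - 5}{3} = -2 + \frac{1}{3} \cdot 139 = -2 + \frac{139}{3} = \frac{133}{3} \approx 44.333$)
$d \left(P{\left(12,13 \right)} - 93\right) = \frac{133 \left(\left(13 + 12\right) - 93\right)}{3} = \frac{133 \left(25 - 93\right)}{3} = \frac{133}{3} \left(-68\right) = - \frac{9044}{3}$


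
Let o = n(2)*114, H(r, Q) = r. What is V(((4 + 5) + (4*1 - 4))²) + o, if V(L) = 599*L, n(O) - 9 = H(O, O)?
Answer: 49773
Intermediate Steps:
n(O) = 9 + O
o = 1254 (o = (9 + 2)*114 = 11*114 = 1254)
V(((4 + 5) + (4*1 - 4))²) + o = 599*((4 + 5) + (4*1 - 4))² + 1254 = 599*(9 + (4 - 4))² + 1254 = 599*(9 + 0)² + 1254 = 599*9² + 1254 = 599*81 + 1254 = 48519 + 1254 = 49773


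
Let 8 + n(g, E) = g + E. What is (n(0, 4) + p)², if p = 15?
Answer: 121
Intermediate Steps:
n(g, E) = -8 + E + g (n(g, E) = -8 + (g + E) = -8 + (E + g) = -8 + E + g)
(n(0, 4) + p)² = ((-8 + 4 + 0) + 15)² = (-4 + 15)² = 11² = 121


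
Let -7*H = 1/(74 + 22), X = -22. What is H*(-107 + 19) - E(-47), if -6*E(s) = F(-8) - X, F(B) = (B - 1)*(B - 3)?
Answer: 1705/84 ≈ 20.298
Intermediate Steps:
H = -1/672 (H = -1/(7*(74 + 22)) = -⅐/96 = -⅐*1/96 = -1/672 ≈ -0.0014881)
F(B) = (-1 + B)*(-3 + B)
E(s) = -121/6 (E(s) = -((3 + (-8)² - 4*(-8)) - 1*(-22))/6 = -((3 + 64 + 32) + 22)/6 = -(99 + 22)/6 = -⅙*121 = -121/6)
H*(-107 + 19) - E(-47) = -(-107 + 19)/672 - 1*(-121/6) = -1/672*(-88) + 121/6 = 11/84 + 121/6 = 1705/84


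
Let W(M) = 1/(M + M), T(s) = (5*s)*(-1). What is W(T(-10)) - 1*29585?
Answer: -2958499/100 ≈ -29585.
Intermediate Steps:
T(s) = -5*s
W(M) = 1/(2*M)
W(T(-10)) - 1*29585 = 1/(2*((-5*(-10)))) - 1*29585 = (½)/50 - 29585 = (½)*(1/50) - 29585 = 1/100 - 29585 = -2958499/100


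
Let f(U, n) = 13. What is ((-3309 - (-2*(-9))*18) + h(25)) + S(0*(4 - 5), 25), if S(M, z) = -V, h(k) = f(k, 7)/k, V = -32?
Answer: -90012/25 ≈ -3600.5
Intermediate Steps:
h(k) = 13/k
S(M, z) = 32 (S(M, z) = -1*(-32) = 32)
((-3309 - (-2*(-9))*18) + h(25)) + S(0*(4 - 5), 25) = ((-3309 - (-2*(-9))*18) + 13/25) + 32 = ((-3309 - 18*18) + 13*(1/25)) + 32 = ((-3309 - 1*324) + 13/25) + 32 = ((-3309 - 324) + 13/25) + 32 = (-3633 + 13/25) + 32 = -90812/25 + 32 = -90012/25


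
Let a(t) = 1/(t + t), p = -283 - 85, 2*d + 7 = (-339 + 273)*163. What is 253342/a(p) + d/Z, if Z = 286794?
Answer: -106951053297421/573588 ≈ -1.8646e+8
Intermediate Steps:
d = -10765/2 (d = -7/2 + ((-339 + 273)*163)/2 = -7/2 + (-66*163)/2 = -7/2 + (1/2)*(-10758) = -7/2 - 5379 = -10765/2 ≈ -5382.5)
p = -368
a(t) = 1/(2*t)
253342/a(p) + d/Z = 253342/(((1/2)/(-368))) - 10765/2/286794 = 253342/(((1/2)*(-1/368))) - 10765/2*1/286794 = 253342/(-1/736) - 10765/573588 = 253342*(-736) - 10765/573588 = -186459712 - 10765/573588 = -106951053297421/573588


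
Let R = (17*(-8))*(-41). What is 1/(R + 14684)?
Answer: 1/20260 ≈ 4.9358e-5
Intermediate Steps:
R = 5576 (R = -136*(-41) = 5576)
1/(R + 14684) = 1/(5576 + 14684) = 1/20260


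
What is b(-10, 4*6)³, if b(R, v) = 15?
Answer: 3375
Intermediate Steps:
b(-10, 4*6)³ = 15³ = 3375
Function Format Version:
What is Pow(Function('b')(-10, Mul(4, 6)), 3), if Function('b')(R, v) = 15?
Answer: 3375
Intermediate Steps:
Pow(Function('b')(-10, Mul(4, 6)), 3) = Pow(15, 3) = 3375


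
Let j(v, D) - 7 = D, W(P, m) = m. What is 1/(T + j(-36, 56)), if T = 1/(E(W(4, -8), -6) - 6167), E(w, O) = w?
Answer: 6175/389024 ≈ 0.015873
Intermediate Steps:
j(v, D) = 7 + D
T = -1/6175 (T = 1/(-8 - 6167) = 1/(-6175) = -1/6175 ≈ -0.00016194)
1/(T + j(-36, 56)) = 1/(-1/6175 + (7 + 56)) = 1/(-1/6175 + 63) = 1/(389024/6175) = 6175/389024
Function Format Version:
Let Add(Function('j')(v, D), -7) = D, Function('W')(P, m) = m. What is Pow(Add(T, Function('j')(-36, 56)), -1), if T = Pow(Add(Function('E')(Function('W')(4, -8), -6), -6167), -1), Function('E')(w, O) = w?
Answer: Rational(6175, 389024) ≈ 0.015873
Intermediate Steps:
Function('j')(v, D) = Add(7, D)
T = Rational(-1, 6175) (T = Pow(Add(-8, -6167), -1) = Pow(-6175, -1) = Rational(-1, 6175) ≈ -0.00016194)
Pow(Add(T, Function('j')(-36, 56)), -1) = Pow(Add(Rational(-1, 6175), Add(7, 56)), -1) = Pow(Add(Rational(-1, 6175), 63), -1) = Pow(Rational(389024, 6175), -1) = Rational(6175, 389024)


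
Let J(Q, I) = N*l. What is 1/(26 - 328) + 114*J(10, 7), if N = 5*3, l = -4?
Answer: -2065681/302 ≈ -6840.0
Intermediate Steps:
N = 15
J(Q, I) = -60 (J(Q, I) = 15*(-4) = -60)
1/(26 - 328) + 114*J(10, 7) = 1/(26 - 328) + 114*(-60) = 1/(-302) - 6840 = -1/302 - 6840 = -2065681/302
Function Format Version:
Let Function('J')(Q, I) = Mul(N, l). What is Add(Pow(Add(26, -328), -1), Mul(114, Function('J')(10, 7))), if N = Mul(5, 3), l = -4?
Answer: Rational(-2065681, 302) ≈ -6840.0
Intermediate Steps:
N = 15
Function('J')(Q, I) = -60 (Function('J')(Q, I) = Mul(15, -4) = -60)
Add(Pow(Add(26, -328), -1), Mul(114, Function('J')(10, 7))) = Add(Pow(Add(26, -328), -1), Mul(114, -60)) = Add(Pow(-302, -1), -6840) = Add(Rational(-1, 302), -6840) = Rational(-2065681, 302)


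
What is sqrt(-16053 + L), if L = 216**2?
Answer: 101*sqrt(3) ≈ 174.94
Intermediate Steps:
L = 46656
sqrt(-16053 + L) = sqrt(-16053 + 46656) = sqrt(30603) = 101*sqrt(3)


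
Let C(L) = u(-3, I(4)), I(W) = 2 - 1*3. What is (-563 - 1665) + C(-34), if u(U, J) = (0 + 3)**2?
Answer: -2219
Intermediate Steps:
I(W) = -1 (I(W) = 2 - 3 = -1)
u(U, J) = 9 (u(U, J) = 3**2 = 9)
C(L) = 9
(-563 - 1665) + C(-34) = (-563 - 1665) + 9 = -2228 + 9 = -2219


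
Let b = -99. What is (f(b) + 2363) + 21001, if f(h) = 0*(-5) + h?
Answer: 23265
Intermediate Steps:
f(h) = h (f(h) = 0 + h = h)
(f(b) + 2363) + 21001 = (-99 + 2363) + 21001 = 2264 + 21001 = 23265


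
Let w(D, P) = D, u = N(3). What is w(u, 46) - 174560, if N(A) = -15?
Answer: -174575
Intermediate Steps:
u = -15
w(u, 46) - 174560 = -15 - 174560 = -174575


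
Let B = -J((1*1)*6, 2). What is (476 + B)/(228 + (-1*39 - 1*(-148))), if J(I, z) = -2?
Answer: 478/337 ≈ 1.4184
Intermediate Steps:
B = 2 (B = -1*(-2) = 2)
(476 + B)/(228 + (-1*39 - 1*(-148))) = (476 + 2)/(228 + (-1*39 - 1*(-148))) = 478/(228 + (-39 + 148)) = 478/(228 + 109) = 478/337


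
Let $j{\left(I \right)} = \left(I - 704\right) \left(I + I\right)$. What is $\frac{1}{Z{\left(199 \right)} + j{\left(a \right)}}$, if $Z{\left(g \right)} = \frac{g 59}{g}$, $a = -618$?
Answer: $\frac{1}{1634051} \approx 6.1198 \cdot 10^{-7}$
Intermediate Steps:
$Z{\left(g \right)} = 59$ ($Z{\left(g \right)} = \frac{59 g}{g} = 59$)
$j{\left(I \right)} = 2 I \left(-704 + I\right)$ ($j{\left(I \right)} = \left(-704 + I\right) 2 I = 2 I \left(-704 + I\right)$)
$\frac{1}{Z{\left(199 \right)} + j{\left(a \right)}} = \frac{1}{59 + 2 \left(-618\right) \left(-704 - 618\right)} = \frac{1}{59 + 2 \left(-618\right) \left(-1322\right)} = \frac{1}{59 + 1633992} = \frac{1}{1634051}$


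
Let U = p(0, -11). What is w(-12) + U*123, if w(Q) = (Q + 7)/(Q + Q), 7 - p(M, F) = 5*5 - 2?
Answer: -47227/24 ≈ -1967.8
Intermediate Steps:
p(M, F) = -16 (p(M, F) = 7 - (5*5 - 2) = 7 - (25 - 2) = 7 - 1*23 = 7 - 23 = -16)
U = -16
w(Q) = (7 + Q)/(2*Q) (w(Q) = (7 + Q)/((2*Q)) = (7 + Q)*(1/(2*Q)) = (7 + Q)/(2*Q))
w(-12) + U*123 = (½)*(7 - 12)/(-12) - 16*123 = (½)*(-1/12)*(-5) - 1968 = 5/24 - 1968 = -47227/24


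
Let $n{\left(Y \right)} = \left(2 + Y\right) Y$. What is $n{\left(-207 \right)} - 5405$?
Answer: $37030$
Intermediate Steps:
$n{\left(Y \right)} = Y \left(2 + Y\right)$
$n{\left(-207 \right)} - 5405 = - 207 \left(2 - 207\right) - 5405 = \left(-207\right) \left(-205\right) - 5405 = 42435 - 5405 = 37030$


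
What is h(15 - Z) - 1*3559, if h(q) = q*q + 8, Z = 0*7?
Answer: -3326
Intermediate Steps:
Z = 0
h(q) = 8 + q² (h(q) = q² + 8 = 8 + q²)
h(15 - Z) - 1*3559 = (8 + (15 - 1*0)²) - 1*3559 = (8 + (15 + 0)²) - 3559 = (8 + 15²) - 3559 = (8 + 225) - 3559 = 233 - 3559 = -3326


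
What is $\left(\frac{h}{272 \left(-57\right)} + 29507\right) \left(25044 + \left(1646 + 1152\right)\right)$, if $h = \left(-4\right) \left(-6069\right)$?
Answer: $\frac{31216631373}{38} \approx 8.2149 \cdot 10^{8}$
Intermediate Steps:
$h = 24276$
$\left(\frac{h}{272 \left(-57\right)} + 29507\right) \left(25044 + \left(1646 + 1152\right)\right) = \left(\frac{24276}{272 \left(-57\right)} + 29507\right) \left(25044 + \left(1646 + 1152\right)\right) = \left(\frac{24276}{-15504} + 29507\right) \left(25044 + 2798\right) = \left(24276 \left(- \frac{1}{15504}\right) + 29507\right) 27842 = \left(- \frac{119}{76} + 29507\right) 27842 = \frac{2242413}{76} \cdot 27842 = \frac{31216631373}{38}$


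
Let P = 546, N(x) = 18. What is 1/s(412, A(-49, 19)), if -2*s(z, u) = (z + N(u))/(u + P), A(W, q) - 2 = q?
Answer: -567/215 ≈ -2.6372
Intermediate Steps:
A(W, q) = 2 + q
s(z, u) = -(18 + z)/(2*(546 + u)) (s(z, u) = -(z + 18)/(2*(u + 546)) = -(18 + z)/(2*(546 + u)))
1/s(412, A(-49, 19)) = 1/((-18 - 1*412)/(2*(546 + (2 + 19)))) = 1/((-18 - 412)/(2*(546 + 21))) = 1/((1/2)*(-430)/567) = 1/((1/2)*(1/567)*(-430)) = 1/(-215/567) = -567/215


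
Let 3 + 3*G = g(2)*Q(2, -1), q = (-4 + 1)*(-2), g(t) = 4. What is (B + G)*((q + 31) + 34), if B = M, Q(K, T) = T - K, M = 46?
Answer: 2911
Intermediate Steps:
q = 6 (q = -3*(-2) = 6)
B = 46
G = -5 (G = -1 + (4*(-1 - 1*2))/3 = -1 + (4*(-1 - 2))/3 = -1 + (4*(-3))/3 = -1 + (⅓)*(-12) = -1 - 4 = -5)
(B + G)*((q + 31) + 34) = (46 - 5)*((6 + 31) + 34) = 41*(37 + 34) = 41*71 = 2911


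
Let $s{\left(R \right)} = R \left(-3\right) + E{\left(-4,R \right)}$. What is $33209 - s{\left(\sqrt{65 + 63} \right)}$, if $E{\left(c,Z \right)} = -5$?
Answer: $33214 + 24 \sqrt{2} \approx 33248.0$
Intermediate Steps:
$s{\left(R \right)} = -5 - 3 R$ ($s{\left(R \right)} = R \left(-3\right) - 5 = - 3 R - 5 = -5 - 3 R$)
$33209 - s{\left(\sqrt{65 + 63} \right)} = 33209 - \left(-5 - 3 \sqrt{65 + 63}\right) = 33209 - \left(-5 - 3 \sqrt{128}\right) = 33209 - \left(-5 - 3 \cdot 8 \sqrt{2}\right) = 33209 - \left(-5 - 24 \sqrt{2}\right) = 33209 + \left(5 + 24 \sqrt{2}\right) = 33214 + 24 \sqrt{2}$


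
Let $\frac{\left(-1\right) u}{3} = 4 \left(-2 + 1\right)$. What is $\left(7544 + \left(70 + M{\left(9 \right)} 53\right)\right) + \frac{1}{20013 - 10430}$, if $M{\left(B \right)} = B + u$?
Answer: $\frac{83630842}{9583} \approx 8727.0$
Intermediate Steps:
$u = 12$ ($u = - 3 \cdot 4 \left(-2 + 1\right) = - 3 \cdot 4 \left(-1\right) = \left(-3\right) \left(-4\right) = 12$)
$M{\left(B \right)} = 12 + B$ ($M{\left(B \right)} = B + 12 = 12 + B$)
$\left(7544 + \left(70 + M{\left(9 \right)} 53\right)\right) + \frac{1}{20013 - 10430} = \left(7544 + \left(70 + \left(12 + 9\right) 53\right)\right) + \frac{1}{20013 - 10430} = \left(7544 + \left(70 + 21 \cdot 53\right)\right) + \frac{1}{9583} = \left(7544 + \left(70 + 1113\right)\right) + \frac{1}{9583} = \left(7544 + 1183\right) + \frac{1}{9583} = 8727 + \frac{1}{9583} = \frac{83630842}{9583}$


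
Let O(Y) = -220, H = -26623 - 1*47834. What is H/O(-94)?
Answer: 74457/220 ≈ 338.44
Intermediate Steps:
H = -74457 (H = -26623 - 47834 = -74457)
H/O(-94) = -74457/(-220) = -74457*(-1/220) = 74457/220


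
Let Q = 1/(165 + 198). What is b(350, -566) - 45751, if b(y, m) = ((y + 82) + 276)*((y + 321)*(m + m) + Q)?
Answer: -65076549731/121 ≈ -5.3782e+8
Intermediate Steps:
Q = 1/363 ≈ 0.0027548
b(y, m) = (358 + y)*(1/363 + 2*m*(321 + y)) (b(y, m) = ((y + 82) + 276)*((y + 321)*(m + m) + 1/363) = ((82 + y) + 276)*((321 + y)*(2*m) + 1/363) = (358 + y)*(2*m*(321 + y) + 1/363) = (358 + y)*(1/363 + 2*m*(321 + y)))
b(350, -566) - 45751 = (358/363 + 229836*(-566) + (1/363)*350 + 2*(-566)*350**2 + 1358*(-566)*350) - 45751 = (358/363 - 130087176 + 350/363 + 2*(-566)*122500 - 269019800) - 45751 = (358/363 - 130087176 + 350/363 - 138670000 - 269019800) - 45751 = -65071013860/121 - 45751 = -65076549731/121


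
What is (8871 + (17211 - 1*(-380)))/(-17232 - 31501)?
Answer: -26462/48733 ≈ -0.54300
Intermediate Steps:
(8871 + (17211 - 1*(-380)))/(-17232 - 31501) = (8871 + (17211 + 380))/(-48733) = (8871 + 17591)*(-1/48733) = 26462*(-1/48733) = -26462/48733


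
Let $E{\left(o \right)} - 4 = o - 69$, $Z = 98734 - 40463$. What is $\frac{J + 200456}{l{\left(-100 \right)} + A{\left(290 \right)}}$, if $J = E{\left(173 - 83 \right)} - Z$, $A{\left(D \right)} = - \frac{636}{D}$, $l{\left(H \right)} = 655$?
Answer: $\frac{20620450}{94657} \approx 217.84$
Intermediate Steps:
$Z = 58271$
$E{\left(o \right)} = -65 + o$ ($E{\left(o \right)} = 4 + \left(o - 69\right) = 4 + \left(-69 + o\right) = -65 + o$)
$J = -58246$ ($J = \left(-65 + \left(173 - 83\right)\right) - 58271 = \left(-65 + 90\right) - 58271 = 25 - 58271 = -58246$)
$\frac{J + 200456}{l{\left(-100 \right)} + A{\left(290 \right)}} = \frac{-58246 + 200456}{655 - \frac{636}{290}} = \frac{142210}{655 - \frac{318}{145}} = \frac{142210}{\frac{94657}{145}} = 142210 \cdot \frac{145}{94657} = \frac{20620450}{94657}$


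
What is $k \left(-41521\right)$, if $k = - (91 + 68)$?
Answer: $6601839$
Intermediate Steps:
$k = -159$ ($k = \left(-1\right) 159 = -159$)
$k \left(-41521\right) = \left(-159\right) \left(-41521\right) = 6601839$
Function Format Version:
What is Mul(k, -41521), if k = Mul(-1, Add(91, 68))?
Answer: 6601839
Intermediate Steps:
k = -159 (k = Mul(-1, 159) = -159)
Mul(k, -41521) = Mul(-159, -41521) = 6601839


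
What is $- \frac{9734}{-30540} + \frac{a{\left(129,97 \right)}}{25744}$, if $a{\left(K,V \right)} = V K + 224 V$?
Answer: $\frac{324078059}{196555440} \approx 1.6488$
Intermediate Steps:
$a{\left(K,V \right)} = 224 V + K V$ ($a{\left(K,V \right)} = K V + 224 V = 224 V + K V$)
$- \frac{9734}{-30540} + \frac{a{\left(129,97 \right)}}{25744} = - \frac{9734}{-30540} + \frac{97 \left(224 + 129\right)}{25744} = \left(-9734\right) \left(- \frac{1}{30540}\right) + 97 \cdot 353 \cdot \frac{1}{25744} = \frac{4867}{15270} + 34241 \cdot \frac{1}{25744} = \frac{4867}{15270} + \frac{34241}{25744} = \frac{324078059}{196555440}$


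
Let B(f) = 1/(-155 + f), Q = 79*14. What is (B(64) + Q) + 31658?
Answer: 2981523/91 ≈ 32764.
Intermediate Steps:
Q = 1106
(B(64) + Q) + 31658 = (1/(-155 + 64) + 1106) + 31658 = (1/(-91) + 1106) + 31658 = (-1/91 + 1106) + 31658 = 100645/91 + 31658 = 2981523/91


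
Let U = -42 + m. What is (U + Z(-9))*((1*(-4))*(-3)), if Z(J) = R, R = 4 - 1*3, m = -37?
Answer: -936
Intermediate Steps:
U = -79 (U = -42 - 37 = -79)
R = 1 (R = 4 - 3 = 1)
Z(J) = 1
(U + Z(-9))*((1*(-4))*(-3)) = (-79 + 1)*((1*(-4))*(-3)) = -(-312)*(-3) = -78*12 = -936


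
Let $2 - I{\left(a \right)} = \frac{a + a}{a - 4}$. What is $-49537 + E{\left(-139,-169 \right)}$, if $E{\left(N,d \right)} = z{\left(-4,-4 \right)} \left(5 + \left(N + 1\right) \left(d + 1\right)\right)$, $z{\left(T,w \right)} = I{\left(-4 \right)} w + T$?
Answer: $-235049$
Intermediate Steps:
$I{\left(a \right)} = 2 - \frac{2 a}{-4 + a}$ ($I{\left(a \right)} = 2 - \frac{a + a}{a - 4} = 2 - \frac{2 a}{-4 + a}$)
$z{\left(T,w \right)} = T + w$ ($z{\left(T,w \right)} = - \frac{8}{-4 - 4} w + T = - \frac{8}{-8} w + T = \left(-8\right) \left(- \frac{1}{8}\right) w + T = 1 w + T = w + T = T + w$)
$E{\left(N,d \right)} = -40 - 8 \left(1 + N\right) \left(1 + d\right)$ ($E{\left(N,d \right)} = \left(-4 - 4\right) \left(5 + \left(N + 1\right) \left(d + 1\right)\right) = - 8 \left(5 + \left(1 + N\right) \left(1 + d\right)\right) = -40 - 8 \left(1 + N\right) \left(1 + d\right)$)
$-49537 + E{\left(-139,-169 \right)} = -49537 - \left(-2416 + 187928\right) = -49537 + \left(-48 + 1112 + 1352 - 187928\right) = -49537 - 185512 = -235049$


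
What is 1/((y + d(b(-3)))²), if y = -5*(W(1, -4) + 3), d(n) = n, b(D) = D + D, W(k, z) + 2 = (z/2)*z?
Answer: 1/2601 ≈ 0.00038447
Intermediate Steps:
W(k, z) = -2 + z²/2 (W(k, z) = -2 + (z/2)*z = -2 + z²/2)
b(D) = 2*D
y = -45 (y = -5*((-2 + (½)*(-4)²) + 3) = -5*((-2 + (½)*16) + 3) = -5*((-2 + 8) + 3) = -5*(6 + 3) = -5*9 = -45)
1/((y + d(b(-3)))²) = 1/((-45 + 2*(-3))²) = 1/((-45 - 6)²) = 1/((-51)²) = 1/2601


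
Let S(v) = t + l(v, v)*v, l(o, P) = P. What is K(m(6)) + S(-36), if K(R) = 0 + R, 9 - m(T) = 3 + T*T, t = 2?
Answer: 1268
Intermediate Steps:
m(T) = 6 - T² (m(T) = 9 - (3 + T*T) = 9 - (3 + T²) = 9 + (-3 - T²) = 6 - T²)
K(R) = R
S(v) = 2 + v² (S(v) = 2 + v*v = 2 + v²)
K(m(6)) + S(-36) = (6 - 1*6²) + (2 + (-36)²) = (6 - 1*36) + (2 + 1296) = (6 - 36) + 1298 = -30 + 1298 = 1268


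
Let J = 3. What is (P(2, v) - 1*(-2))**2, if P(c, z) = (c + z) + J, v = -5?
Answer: 4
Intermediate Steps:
P(c, z) = 3 + c + z (P(c, z) = (c + z) + 3 = 3 + c + z)
(P(2, v) - 1*(-2))**2 = ((3 + 2 - 5) - 1*(-2))**2 = (0 + 2)**2 = 2**2 = 4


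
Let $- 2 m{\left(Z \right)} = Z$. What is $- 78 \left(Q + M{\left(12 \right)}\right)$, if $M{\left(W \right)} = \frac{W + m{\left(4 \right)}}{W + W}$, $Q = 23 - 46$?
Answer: $\frac{3523}{2} \approx 1761.5$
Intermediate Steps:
$m{\left(Z \right)} = - \frac{Z}{2}$
$Q = -23$
$M{\left(W \right)} = \frac{-2 + W}{2 W}$ ($M{\left(W \right)} = \frac{W - 2}{W + W} = \frac{W - 2}{2 W} = \left(-2 + W\right) \frac{1}{2 W} = \frac{-2 + W}{2 W}$)
$- 78 \left(Q + M{\left(12 \right)}\right) = - 78 \left(-23 + \frac{-2 + 12}{2 \cdot 12}\right) = - 78 \left(-23 + \frac{1}{2} \cdot \frac{1}{12} \cdot 10\right) = - 78 \left(-23 + \frac{5}{12}\right) = \left(-78\right) \left(- \frac{271}{12}\right) = \frac{3523}{2}$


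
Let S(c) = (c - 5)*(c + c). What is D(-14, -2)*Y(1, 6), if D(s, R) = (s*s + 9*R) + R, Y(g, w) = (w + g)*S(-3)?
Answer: 59136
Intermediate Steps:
S(c) = 2*c*(-5 + c) (S(c) = (-5 + c)*(2*c) = 2*c*(-5 + c))
Y(g, w) = 48*g + 48*w (Y(g, w) = (w + g)*(2*(-3)*(-5 - 3)) = (g + w)*(2*(-3)*(-8)) = (g + w)*48 = 48*g + 48*w)
D(s, R) = s² + 10*R (D(s, R) = (s² + 9*R) + R = s² + 10*R)
D(-14, -2)*Y(1, 6) = ((-14)² + 10*(-2))*(48*1 + 48*6) = (196 - 20)*(48 + 288) = 176*336 = 59136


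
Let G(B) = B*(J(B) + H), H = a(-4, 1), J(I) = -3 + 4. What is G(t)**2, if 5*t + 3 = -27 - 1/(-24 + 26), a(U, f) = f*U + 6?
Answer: 33489/100 ≈ 334.89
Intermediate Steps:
a(U, f) = 6 + U*f (a(U, f) = U*f + 6 = 6 + U*f)
J(I) = 1
H = 2 (H = 6 - 4*1 = 6 - 4 = 2)
t = -61/10 (t = -3/5 + (-27 - 1/(-24 + 26))/5 = -3/5 + (-27 - 1/2)/5 = -3/5 + (1/5)*(-55/2) = -3/5 - 11/2 = -61/10 ≈ -6.1000)
G(B) = 3*B (G(B) = B*(1 + 2) = B*3 = 3*B)
G(t)**2 = (3*(-61/10))**2 = (-183/10)**2 = 33489/100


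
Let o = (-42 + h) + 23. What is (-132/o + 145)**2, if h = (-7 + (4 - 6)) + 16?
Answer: 24336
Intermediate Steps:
h = 7 (h = (-7 - 2) + 16 = -9 + 16 = 7)
o = -12 (o = (-42 + 7) + 23 = -35 + 23 = -12)
(-132/o + 145)**2 = (-132/(-12) + 145)**2 = (-132*(-1/12) + 145)**2 = (11 + 145)**2 = 156**2 = 24336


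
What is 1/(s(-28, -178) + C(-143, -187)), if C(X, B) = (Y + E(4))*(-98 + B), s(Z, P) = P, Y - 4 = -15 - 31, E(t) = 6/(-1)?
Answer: 1/13502 ≈ 7.4063e-5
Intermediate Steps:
E(t) = -6 (E(t) = 6*(-1) = -6)
Y = -42 (Y = 4 + (-15 - 31) = 4 - 46 = -42)
C(X, B) = 4704 - 48*B (C(X, B) = (-42 - 6)*(-98 + B) = -48*(-98 + B) = 4704 - 48*B)
1/(s(-28, -178) + C(-143, -187)) = 1/(-178 + (4704 - 48*(-187))) = 1/(-178 + (4704 + 8976)) = 1/(-178 + 13680) = 1/13502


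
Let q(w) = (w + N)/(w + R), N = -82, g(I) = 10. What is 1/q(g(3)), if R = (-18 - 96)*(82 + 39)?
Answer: 1723/9 ≈ 191.44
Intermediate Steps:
R = -13794 (R = -114*121 = -13794)
q(w) = (-82 + w)/(-13794 + w) (q(w) = (w - 82)/(w - 13794) = (-82 + w)/(-13794 + w))
1/q(g(3)) = 1/((-82 + 10)/(-13794 + 10)) = 1/(-72/(-13784)) = 1/(-1/13784*(-72)) = 1/(9/1723) = 1723/9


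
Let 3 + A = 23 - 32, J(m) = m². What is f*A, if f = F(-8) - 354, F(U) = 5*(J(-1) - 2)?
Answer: 4308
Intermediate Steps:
F(U) = -5 (F(U) = 5*((-1)² - 2) = 5*(1 - 2) = 5*(-1) = -5)
f = -359 (f = -5 - 354 = -359)
A = -12 (A = -3 + (23 - 32) = -3 - 9 = -12)
f*A = -359*(-12) = 4308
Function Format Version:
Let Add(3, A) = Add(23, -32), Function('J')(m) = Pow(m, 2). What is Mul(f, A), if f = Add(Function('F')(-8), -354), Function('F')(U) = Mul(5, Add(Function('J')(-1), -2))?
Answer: 4308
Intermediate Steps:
Function('F')(U) = -5 (Function('F')(U) = Mul(5, Add(Pow(-1, 2), -2)) = Mul(5, Add(1, -2)) = Mul(5, -1) = -5)
f = -359 (f = Add(-5, -354) = -359)
A = -12 (A = Add(-3, Add(23, -32)) = Add(-3, -9) = -12)
Mul(f, A) = Mul(-359, -12) = 4308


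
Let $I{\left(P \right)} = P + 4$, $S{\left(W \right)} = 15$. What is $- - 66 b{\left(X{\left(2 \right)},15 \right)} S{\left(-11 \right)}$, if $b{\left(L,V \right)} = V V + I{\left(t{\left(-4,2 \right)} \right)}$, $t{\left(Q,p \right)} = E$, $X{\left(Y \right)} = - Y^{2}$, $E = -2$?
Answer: $224730$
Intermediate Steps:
$t{\left(Q,p \right)} = -2$
$I{\left(P \right)} = 4 + P$
$b{\left(L,V \right)} = 2 + V^{2}$ ($b{\left(L,V \right)} = V V + \left(4 - 2\right) = V^{2} + 2 = 2 + V^{2}$)
$- - 66 b{\left(X{\left(2 \right)},15 \right)} S{\left(-11 \right)} = - - 66 \left(2 + 15^{2}\right) 15 = - - 66 \left(2 + 225\right) 15 = - \left(-66\right) 227 \cdot 15 = - \left(-14982\right) 15 = \left(-1\right) \left(-224730\right) = 224730$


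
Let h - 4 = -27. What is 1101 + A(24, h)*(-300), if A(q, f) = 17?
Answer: -3999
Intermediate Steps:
h = -23 (h = 4 - 27 = -23)
1101 + A(24, h)*(-300) = 1101 + 17*(-300) = 1101 - 5100 = -3999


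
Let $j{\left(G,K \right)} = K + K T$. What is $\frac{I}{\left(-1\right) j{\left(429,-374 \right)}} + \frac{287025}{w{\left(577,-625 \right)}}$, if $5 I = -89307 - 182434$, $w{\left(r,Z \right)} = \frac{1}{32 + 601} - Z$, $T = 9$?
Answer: $\frac{149547082847}{336282100} \approx 444.71$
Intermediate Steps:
$w{\left(r,Z \right)} = \frac{1}{633} - Z$
$I = - \frac{271741}{5}$ ($I = \frac{-89307 - 182434}{5} = \frac{1}{5} \left(-271741\right) = - \frac{271741}{5} \approx -54348.0$)
$j{\left(G,K \right)} = 10 K$ ($j{\left(G,K \right)} = K + K 9 = K + 9 K = 10 K$)
$\frac{I}{\left(-1\right) j{\left(429,-374 \right)}} + \frac{287025}{w{\left(577,-625 \right)}} = - \frac{271741}{5 \left(- 10 \left(-374\right)\right)} + \frac{287025}{\frac{1}{633} - -625} = - \frac{271741}{5 \left(\left(-1\right) \left(-3740\right)\right)} + \frac{287025}{\frac{1}{633} + 625} = - \frac{271741}{5 \cdot 3740} + \frac{287025}{\frac{395626}{633}} = \left(- \frac{271741}{5}\right) \frac{1}{3740} + 287025 \cdot \frac{633}{395626} = - \frac{271741}{18700} + \frac{181686825}{395626} = \frac{149547082847}{336282100}$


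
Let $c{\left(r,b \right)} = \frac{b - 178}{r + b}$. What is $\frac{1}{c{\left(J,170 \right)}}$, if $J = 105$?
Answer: $- \frac{275}{8} \approx -34.375$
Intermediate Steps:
$c{\left(r,b \right)} = \frac{-178 + b}{b + r}$
$\frac{1}{c{\left(J,170 \right)}} = \frac{1}{\frac{1}{170 + 105} \left(-178 + 170\right)} = \frac{1}{\frac{1}{275} \left(-8\right)} = \frac{1}{- \frac{8}{275}} = - \frac{275}{8}$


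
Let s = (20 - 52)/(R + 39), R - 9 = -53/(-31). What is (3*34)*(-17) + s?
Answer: -2673086/1541 ≈ -1734.6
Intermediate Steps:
R = 332/31 (R = 9 - 53/(-31) = 9 - 53*(-1/31) = 9 + 53/31 = 332/31 ≈ 10.710)
s = -992/1541 (s = (20 - 52)/(332/31 + 39) = -32/1541/31 = -32*31/1541 = -992/1541 ≈ -0.64374)
(3*34)*(-17) + s = (3*34)*(-17) - 992/1541 = 102*(-17) - 992/1541 = -1734 - 992/1541 = -2673086/1541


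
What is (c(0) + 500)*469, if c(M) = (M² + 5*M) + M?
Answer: 234500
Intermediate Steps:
c(M) = M² + 6*M
(c(0) + 500)*469 = (0*(6 + 0) + 500)*469 = (0*6 + 500)*469 = (0 + 500)*469 = 500*469 = 234500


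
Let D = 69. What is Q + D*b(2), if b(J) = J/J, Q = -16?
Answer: 53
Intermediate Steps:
b(J) = 1
Q + D*b(2) = -16 + 69*1 = -16 + 69 = 53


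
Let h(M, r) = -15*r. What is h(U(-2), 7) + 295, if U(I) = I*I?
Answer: 190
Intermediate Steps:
U(I) = I²
h(U(-2), 7) + 295 = -15*7 + 295 = -105 + 295 = 190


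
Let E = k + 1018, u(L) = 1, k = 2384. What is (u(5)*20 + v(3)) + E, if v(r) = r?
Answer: 3425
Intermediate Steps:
E = 3402 (E = 2384 + 1018 = 3402)
(u(5)*20 + v(3)) + E = (1*20 + 3) + 3402 = (20 + 3) + 3402 = 23 + 3402 = 3425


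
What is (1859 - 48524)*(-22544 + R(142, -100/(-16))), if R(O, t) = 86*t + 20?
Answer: 2052000045/2 ≈ 1.0260e+9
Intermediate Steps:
R(O, t) = 20 + 86*t
(1859 - 48524)*(-22544 + R(142, -100/(-16))) = (1859 - 48524)*(-22544 + (20 + 86*(-100/(-16)))) = -46665*(-22544 + (20 + 86*(-100*(-1/16)))) = -46665*(-22544 + (20 + 86*(25/4))) = -46665*(-22544 + (20 + 1075/2)) = -46665*(-22544 + 1115/2) = -46665*(-43973/2) = 2052000045/2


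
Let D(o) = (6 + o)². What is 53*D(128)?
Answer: 951668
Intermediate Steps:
53*D(128) = 53*(6 + 128)² = 53*134² = 53*17956 = 951668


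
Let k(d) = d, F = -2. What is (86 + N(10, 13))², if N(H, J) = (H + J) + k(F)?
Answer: 11449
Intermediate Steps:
N(H, J) = -2 + H + J (N(H, J) = (H + J) - 2 = -2 + H + J)
(86 + N(10, 13))² = (86 + (-2 + 10 + 13))² = (86 + 21)² = 107² = 11449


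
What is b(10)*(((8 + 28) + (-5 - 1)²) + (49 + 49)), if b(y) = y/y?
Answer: 170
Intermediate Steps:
b(y) = 1
b(10)*(((8 + 28) + (-5 - 1)²) + (49 + 49)) = 1*(((8 + 28) + (-5 - 1)²) + (49 + 49)) = 1*((36 + (-6)²) + 98) = 1*((36 + 36) + 98) = 1*(72 + 98) = 1*170 = 170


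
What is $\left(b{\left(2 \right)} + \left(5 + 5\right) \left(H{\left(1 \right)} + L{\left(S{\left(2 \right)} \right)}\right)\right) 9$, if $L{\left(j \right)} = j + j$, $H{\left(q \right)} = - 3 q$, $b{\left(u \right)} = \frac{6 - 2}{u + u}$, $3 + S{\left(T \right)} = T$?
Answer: $-441$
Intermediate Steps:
$S{\left(T \right)} = -3 + T$
$b{\left(u \right)} = \frac{2}{u}$ ($b{\left(u \right)} = \frac{4}{2 u} = 4 \frac{1}{2 u} = \frac{2}{u}$)
$L{\left(j \right)} = 2 j$
$\left(b{\left(2 \right)} + \left(5 + 5\right) \left(H{\left(1 \right)} + L{\left(S{\left(2 \right)} \right)}\right)\right) 9 = \left(\frac{2}{2} + \left(5 + 5\right) \left(\left(-3\right) 1 + 2 \left(-3 + 2\right)\right)\right) 9 = \left(2 \cdot \frac{1}{2} + 10 \left(-3 + 2 \left(-1\right)\right)\right) 9 = \left(1 + 10 \left(-3 - 2\right)\right) 9 = \left(1 + 10 \left(-5\right)\right) 9 = \left(1 - 50\right) 9 = \left(-49\right) 9 = -441$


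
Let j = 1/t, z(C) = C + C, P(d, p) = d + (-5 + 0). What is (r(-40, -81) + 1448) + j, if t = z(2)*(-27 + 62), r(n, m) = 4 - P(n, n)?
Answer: 209581/140 ≈ 1497.0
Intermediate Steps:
P(d, p) = -5 + d (P(d, p) = d - 5 = -5 + d)
z(C) = 2*C
r(n, m) = 9 - n (r(n, m) = 4 - (-5 + n) = 4 + (5 - n) = 9 - n)
t = 140 (t = (2*2)*(-27 + 62) = 4*35 = 140)
j = 1/140 ≈ 0.0071429
(r(-40, -81) + 1448) + j = ((9 - 1*(-40)) + 1448) + 1/140 = ((9 + 40) + 1448) + 1/140 = (49 + 1448) + 1/140 = 1497 + 1/140 = 209581/140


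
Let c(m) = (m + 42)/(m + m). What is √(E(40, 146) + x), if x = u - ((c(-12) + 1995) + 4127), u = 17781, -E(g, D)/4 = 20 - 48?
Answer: 217/2 ≈ 108.50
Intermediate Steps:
E(g, D) = 112 (E(g, D) = -4*(20 - 48) = -4*(-28) = 112)
c(m) = (42 + m)/(2*m) (c(m) = (42 + m)/((2*m)) = (42 + m)*(1/(2*m)) = (42 + m)/(2*m))
x = 46641/4 (x = 17781 - (((½)*(42 - 12)/(-12) + 1995) + 4127) = 17781 - (((½)*(-1/12)*30 + 1995) + 4127) = 17781 - ((-5/4 + 1995) + 4127) = 17781 - (7975/4 + 4127) = 17781 - 1*24483/4 = 17781 - 24483/4 = 46641/4 ≈ 11660.)
√(E(40, 146) + x) = √(112 + 46641/4) = √(47089/4) = 217/2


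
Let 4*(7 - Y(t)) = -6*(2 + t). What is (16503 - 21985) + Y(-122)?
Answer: -5655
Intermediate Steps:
Y(t) = 10 + 3*t/2 (Y(t) = 7 - (-3)*(2 + t)/2 = 7 - (-12 - 6*t)/4 = 7 + (3 + 3*t/2) = 10 + 3*t/2)
(16503 - 21985) + Y(-122) = (16503 - 21985) + (10 + (3/2)*(-122)) = -5482 + (10 - 183) = -5482 - 173 = -5655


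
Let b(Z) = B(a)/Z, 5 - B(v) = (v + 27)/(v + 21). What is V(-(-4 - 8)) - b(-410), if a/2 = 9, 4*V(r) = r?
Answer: 1604/533 ≈ 3.0094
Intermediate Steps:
V(r) = r/4
a = 18 (a = 2*9 = 18)
B(v) = 5 - (27 + v)/(21 + v) (B(v) = 5 - (v + 27)/(v + 21) = 5 - (27 + v)/(21 + v))
b(Z) = 50/(13*Z) (b(Z) = (2*(39 + 2*18)/(21 + 18))/Z = (2*(39 + 36)/39)/Z = (2*(1/39)*75)/Z = 50/(13*Z))
V(-(-4 - 8)) - b(-410) = (-(-4 - 8))/4 - 50/(13*(-410)) = (-1*(-12))/4 - 50*(-1)/(13*410) = (¼)*12 - 1*(-5/533) = 3 + 5/533 = 1604/533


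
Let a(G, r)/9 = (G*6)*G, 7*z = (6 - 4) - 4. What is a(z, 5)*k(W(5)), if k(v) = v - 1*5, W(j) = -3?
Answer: -1728/49 ≈ -35.265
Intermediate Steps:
k(v) = -5 + v (k(v) = v - 5 = -5 + v)
z = -2/7 (z = ((6 - 4) - 4)/7 = (2 - 4)/7 = (⅐)*(-2) = -2/7 ≈ -0.28571)
a(G, r) = 54*G² (a(G, r) = 9*((G*6)*G) = 9*((6*G)*G) = 9*(6*G²) = 54*G²)
a(z, 5)*k(W(5)) = (54*(-2/7)²)*(-5 - 3) = (54*(4/49))*(-8) = (216/49)*(-8) = -1728/49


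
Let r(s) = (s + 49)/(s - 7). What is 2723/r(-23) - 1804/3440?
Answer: -35132563/11180 ≈ -3142.4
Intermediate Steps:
r(s) = (49 + s)/(-7 + s)
2723/r(-23) - 1804/3440 = 2723/(((49 - 23)/(-7 - 23))) - 1804/3440 = 2723/((26/(-30))) - 1804*1/3440 = 2723/((-1/30*26)) - 451/860 = 2723/(-13/15) - 451/860 = 2723*(-15/13) - 451/860 = -40845/13 - 451/860 = -35132563/11180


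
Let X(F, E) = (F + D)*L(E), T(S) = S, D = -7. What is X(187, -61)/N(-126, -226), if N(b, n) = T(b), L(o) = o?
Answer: 610/7 ≈ 87.143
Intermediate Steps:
N(b, n) = b
X(F, E) = E*(-7 + F) (X(F, E) = (F - 7)*E = (-7 + F)*E = E*(-7 + F))
X(187, -61)/N(-126, -226) = -61*(-7 + 187)/(-126) = -61*180*(-1/126) = -10980*(-1/126) = 610/7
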